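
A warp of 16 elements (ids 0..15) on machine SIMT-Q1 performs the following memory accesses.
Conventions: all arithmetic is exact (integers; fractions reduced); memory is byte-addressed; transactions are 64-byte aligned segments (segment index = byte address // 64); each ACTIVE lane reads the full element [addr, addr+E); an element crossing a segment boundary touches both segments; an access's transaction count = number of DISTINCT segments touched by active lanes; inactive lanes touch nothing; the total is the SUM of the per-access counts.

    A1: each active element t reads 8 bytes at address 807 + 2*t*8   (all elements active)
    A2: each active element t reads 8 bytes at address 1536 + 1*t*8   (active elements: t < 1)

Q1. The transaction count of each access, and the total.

A1: 5 transactions
A2: 1 transaction

Answer: 5,1; total 6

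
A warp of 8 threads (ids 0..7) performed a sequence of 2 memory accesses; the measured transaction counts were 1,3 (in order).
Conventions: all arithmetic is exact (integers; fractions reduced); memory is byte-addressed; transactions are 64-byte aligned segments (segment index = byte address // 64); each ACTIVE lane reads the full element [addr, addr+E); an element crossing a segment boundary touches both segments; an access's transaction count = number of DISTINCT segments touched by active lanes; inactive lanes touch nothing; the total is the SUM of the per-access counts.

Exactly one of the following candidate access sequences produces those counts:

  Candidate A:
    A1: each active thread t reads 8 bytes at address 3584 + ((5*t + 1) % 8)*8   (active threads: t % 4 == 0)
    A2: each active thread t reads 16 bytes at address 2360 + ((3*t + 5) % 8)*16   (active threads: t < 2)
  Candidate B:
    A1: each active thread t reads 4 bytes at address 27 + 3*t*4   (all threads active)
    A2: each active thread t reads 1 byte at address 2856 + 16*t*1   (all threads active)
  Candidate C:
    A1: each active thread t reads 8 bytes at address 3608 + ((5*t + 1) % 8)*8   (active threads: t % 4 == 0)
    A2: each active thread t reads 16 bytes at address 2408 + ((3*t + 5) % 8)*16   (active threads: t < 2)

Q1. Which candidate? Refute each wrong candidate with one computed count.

B: A1 gives 2 transactions, not 1
C: A1 gives 2 transactions, not 1
A: all counts match (1,3)

Answer: A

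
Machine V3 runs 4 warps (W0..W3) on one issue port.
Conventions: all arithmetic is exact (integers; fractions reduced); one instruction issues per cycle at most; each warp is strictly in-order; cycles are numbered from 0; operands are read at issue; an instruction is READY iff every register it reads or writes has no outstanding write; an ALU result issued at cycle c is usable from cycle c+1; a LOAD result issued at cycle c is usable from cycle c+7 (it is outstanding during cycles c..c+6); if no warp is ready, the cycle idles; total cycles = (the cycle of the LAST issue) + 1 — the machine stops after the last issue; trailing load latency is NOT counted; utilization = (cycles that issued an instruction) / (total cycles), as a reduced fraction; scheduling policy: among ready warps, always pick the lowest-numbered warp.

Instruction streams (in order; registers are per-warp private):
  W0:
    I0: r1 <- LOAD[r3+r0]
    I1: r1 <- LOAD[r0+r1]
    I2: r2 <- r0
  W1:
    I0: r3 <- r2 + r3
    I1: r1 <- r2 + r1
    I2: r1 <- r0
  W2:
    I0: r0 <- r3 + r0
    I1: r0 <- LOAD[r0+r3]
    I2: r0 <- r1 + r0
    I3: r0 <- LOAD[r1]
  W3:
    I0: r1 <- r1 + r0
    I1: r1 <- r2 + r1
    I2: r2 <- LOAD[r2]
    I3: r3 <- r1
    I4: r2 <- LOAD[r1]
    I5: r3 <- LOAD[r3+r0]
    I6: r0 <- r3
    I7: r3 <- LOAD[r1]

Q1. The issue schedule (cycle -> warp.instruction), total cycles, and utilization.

cycle 0: W0.I0
cycle 1: W1.I0
cycle 2: W1.I1
cycle 3: W1.I2
cycle 4: W2.I0
cycle 5: W2.I1
cycle 6: W3.I0
cycle 7: W0.I1
cycle 8: W0.I2
cycle 9: W3.I1
cycle 10: W3.I2
cycle 11: W3.I3
cycle 12: W2.I2
cycle 13: W2.I3
cycle 14: idle
cycle 15: idle
cycle 16: idle
cycle 17: W3.I4
cycle 18: W3.I5
cycle 19: idle
cycle 20: idle
cycle 21: idle
cycle 22: idle
cycle 23: idle
cycle 24: idle
cycle 25: W3.I6
cycle 26: W3.I7

Answer: 27 cycles, utilization 2/3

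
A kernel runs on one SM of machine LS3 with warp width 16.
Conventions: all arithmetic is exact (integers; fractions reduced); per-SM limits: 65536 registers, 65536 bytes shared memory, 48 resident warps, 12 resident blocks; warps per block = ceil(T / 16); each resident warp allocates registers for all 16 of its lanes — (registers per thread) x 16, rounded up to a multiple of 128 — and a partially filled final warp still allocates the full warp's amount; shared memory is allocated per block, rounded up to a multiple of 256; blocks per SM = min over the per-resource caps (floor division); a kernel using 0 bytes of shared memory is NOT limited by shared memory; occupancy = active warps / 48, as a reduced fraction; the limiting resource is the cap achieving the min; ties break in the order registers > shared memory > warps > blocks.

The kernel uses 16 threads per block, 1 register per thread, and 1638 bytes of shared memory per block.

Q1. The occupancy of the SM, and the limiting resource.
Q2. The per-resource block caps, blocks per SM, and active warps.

Answer: occupancy 1/4, limited by blocks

registers: 512 blocks
shared memory: 36 blocks
warps: 48 blocks
blocks: 12 blocks

Answer: 12 blocks, 12 active warps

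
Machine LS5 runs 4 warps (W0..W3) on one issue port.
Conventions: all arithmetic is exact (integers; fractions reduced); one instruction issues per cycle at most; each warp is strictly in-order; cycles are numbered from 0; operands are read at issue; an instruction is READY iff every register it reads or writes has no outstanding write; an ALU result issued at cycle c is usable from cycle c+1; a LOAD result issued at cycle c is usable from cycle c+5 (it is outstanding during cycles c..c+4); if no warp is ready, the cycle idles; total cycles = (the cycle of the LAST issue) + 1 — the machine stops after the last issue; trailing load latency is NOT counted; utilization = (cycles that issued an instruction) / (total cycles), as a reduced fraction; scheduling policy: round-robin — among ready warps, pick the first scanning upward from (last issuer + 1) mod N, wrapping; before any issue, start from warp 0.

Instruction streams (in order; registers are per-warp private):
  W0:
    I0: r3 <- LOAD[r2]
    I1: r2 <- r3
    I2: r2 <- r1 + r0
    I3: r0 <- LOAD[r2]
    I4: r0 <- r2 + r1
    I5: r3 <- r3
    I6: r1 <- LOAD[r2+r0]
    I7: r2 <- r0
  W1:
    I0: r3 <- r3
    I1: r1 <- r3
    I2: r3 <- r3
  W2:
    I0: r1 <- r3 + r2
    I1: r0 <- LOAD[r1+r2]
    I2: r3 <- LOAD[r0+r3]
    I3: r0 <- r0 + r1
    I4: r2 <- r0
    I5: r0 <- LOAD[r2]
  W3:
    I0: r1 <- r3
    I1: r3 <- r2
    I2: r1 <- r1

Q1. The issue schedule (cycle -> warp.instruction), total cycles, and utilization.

cycle 0: W0.I0
cycle 1: W1.I0
cycle 2: W2.I0
cycle 3: W3.I0
cycle 4: W1.I1
cycle 5: W2.I1
cycle 6: W3.I1
cycle 7: W0.I1
cycle 8: W1.I2
cycle 9: W3.I2
cycle 10: W0.I2
cycle 11: W2.I2
cycle 12: W0.I3
cycle 13: W2.I3
cycle 14: W2.I4
cycle 15: W2.I5
cycle 16: idle
cycle 17: W0.I4
cycle 18: W0.I5
cycle 19: W0.I6
cycle 20: W0.I7

Answer: 21 cycles, utilization 20/21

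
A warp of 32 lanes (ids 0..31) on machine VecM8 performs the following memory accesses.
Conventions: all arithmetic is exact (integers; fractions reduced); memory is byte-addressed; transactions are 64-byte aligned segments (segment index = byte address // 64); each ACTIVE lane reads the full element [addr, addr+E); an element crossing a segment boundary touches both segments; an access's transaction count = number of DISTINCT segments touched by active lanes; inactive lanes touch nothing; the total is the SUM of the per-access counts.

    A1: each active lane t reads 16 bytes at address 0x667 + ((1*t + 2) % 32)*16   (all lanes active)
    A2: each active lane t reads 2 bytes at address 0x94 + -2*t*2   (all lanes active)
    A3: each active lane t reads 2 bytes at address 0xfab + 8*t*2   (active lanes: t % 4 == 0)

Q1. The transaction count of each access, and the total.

A1: 9 transactions
A2: 3 transactions
A3: 8 transactions

Answer: 9,3,8; total 20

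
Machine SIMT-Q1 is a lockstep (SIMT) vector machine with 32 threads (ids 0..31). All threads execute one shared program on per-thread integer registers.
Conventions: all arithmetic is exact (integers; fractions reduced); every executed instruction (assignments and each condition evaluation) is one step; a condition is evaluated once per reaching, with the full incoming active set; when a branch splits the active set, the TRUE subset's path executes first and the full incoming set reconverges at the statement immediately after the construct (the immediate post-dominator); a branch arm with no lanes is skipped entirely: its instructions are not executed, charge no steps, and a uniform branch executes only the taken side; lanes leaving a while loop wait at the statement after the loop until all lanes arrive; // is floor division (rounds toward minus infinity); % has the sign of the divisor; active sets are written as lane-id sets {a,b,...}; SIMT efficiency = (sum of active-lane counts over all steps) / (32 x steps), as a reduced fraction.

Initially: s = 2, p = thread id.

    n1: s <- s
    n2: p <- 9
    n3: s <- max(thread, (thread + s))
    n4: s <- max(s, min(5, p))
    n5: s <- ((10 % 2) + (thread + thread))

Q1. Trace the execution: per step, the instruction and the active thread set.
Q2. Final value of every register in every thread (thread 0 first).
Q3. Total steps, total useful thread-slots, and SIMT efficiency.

step 0: s <- s                       {0,1,2,3,4,5,6,7,8,9,10,11,12,13,14,15,16,17,18,19,20,21,22,23,24,25,26,27,28,29,30,31}
step 1: p <- 9                       {0,1,2,3,4,5,6,7,8,9,10,11,12,13,14,15,16,17,18,19,20,21,22,23,24,25,26,27,28,29,30,31}
step 2: s <- max(thread, (thread + s)) {0,1,2,3,4,5,6,7,8,9,10,11,12,13,14,15,16,17,18,19,20,21,22,23,24,25,26,27,28,29,30,31}
step 3: s <- max(s, min(5, p))       {0,1,2,3,4,5,6,7,8,9,10,11,12,13,14,15,16,17,18,19,20,21,22,23,24,25,26,27,28,29,30,31}
step 4: s <- ((10 % 2) + (thread + thread)) {0,1,2,3,4,5,6,7,8,9,10,11,12,13,14,15,16,17,18,19,20,21,22,23,24,25,26,27,28,29,30,31}

Answer: 5 steps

s: 0,2,4,6,8,10,12,14,16,18,20,22,24,26,28,30,32,34,36,38,40,42,44,46,48,50,52,54,56,58,60,62
p: 9,9,9,9,9,9,9,9,9,9,9,9,9,9,9,9,9,9,9,9,9,9,9,9,9,9,9,9,9,9,9,9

steps = 5; useful = 160; efficiency = 160/160 = 1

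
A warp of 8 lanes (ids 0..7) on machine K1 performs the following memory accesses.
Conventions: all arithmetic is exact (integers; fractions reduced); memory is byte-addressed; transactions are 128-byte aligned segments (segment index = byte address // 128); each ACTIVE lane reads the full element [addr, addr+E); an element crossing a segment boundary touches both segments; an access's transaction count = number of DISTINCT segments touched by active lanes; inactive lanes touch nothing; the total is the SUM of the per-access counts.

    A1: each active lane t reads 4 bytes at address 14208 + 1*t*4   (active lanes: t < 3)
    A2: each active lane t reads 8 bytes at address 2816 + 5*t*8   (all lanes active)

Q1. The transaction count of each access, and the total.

A1: 1 transaction
A2: 3 transactions

Answer: 1,3; total 4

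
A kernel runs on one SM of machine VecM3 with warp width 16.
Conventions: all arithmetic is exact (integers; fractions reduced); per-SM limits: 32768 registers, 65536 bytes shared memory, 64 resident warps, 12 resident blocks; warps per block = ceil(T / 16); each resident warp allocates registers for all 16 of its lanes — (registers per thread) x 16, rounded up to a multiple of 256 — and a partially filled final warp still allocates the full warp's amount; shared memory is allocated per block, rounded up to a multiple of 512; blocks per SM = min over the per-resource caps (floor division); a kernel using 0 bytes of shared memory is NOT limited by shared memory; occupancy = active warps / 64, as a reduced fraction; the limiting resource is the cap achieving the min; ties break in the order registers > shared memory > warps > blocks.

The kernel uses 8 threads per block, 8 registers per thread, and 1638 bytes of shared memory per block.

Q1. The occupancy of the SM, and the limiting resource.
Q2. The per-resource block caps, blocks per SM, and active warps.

Answer: occupancy 3/16, limited by blocks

registers: 128 blocks
shared memory: 32 blocks
warps: 64 blocks
blocks: 12 blocks

Answer: 12 blocks, 12 active warps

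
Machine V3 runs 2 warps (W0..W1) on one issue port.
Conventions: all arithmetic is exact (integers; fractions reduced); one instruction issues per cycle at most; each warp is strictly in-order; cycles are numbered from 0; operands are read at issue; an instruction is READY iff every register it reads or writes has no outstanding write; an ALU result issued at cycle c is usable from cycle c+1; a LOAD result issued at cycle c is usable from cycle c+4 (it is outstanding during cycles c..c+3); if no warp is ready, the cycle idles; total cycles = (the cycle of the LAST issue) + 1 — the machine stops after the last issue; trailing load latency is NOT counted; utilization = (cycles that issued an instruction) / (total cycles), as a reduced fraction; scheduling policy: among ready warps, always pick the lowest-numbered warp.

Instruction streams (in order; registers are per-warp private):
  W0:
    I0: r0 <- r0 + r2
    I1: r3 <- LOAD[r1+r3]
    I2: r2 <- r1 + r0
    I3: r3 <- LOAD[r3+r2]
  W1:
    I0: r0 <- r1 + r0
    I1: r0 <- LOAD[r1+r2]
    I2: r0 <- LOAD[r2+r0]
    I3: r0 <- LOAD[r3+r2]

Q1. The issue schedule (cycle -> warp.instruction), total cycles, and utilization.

cycle 0: W0.I0
cycle 1: W0.I1
cycle 2: W0.I2
cycle 3: W1.I0
cycle 4: W1.I1
cycle 5: W0.I3
cycle 6: idle
cycle 7: idle
cycle 8: W1.I2
cycle 9: idle
cycle 10: idle
cycle 11: idle
cycle 12: W1.I3

Answer: 13 cycles, utilization 8/13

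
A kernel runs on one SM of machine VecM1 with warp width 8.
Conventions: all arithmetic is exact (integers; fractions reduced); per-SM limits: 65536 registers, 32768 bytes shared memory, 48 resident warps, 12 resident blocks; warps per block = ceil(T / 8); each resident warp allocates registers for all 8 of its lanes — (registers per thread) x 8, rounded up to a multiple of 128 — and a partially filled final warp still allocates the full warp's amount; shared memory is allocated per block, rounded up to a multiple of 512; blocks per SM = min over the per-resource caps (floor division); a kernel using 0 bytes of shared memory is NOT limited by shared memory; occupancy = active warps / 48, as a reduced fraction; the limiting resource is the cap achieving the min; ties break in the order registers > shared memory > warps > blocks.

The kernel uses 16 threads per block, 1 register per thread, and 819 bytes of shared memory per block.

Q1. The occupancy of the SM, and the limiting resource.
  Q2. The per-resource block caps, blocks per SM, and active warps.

Answer: occupancy 1/2, limited by blocks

registers: 256 blocks
shared memory: 32 blocks
warps: 24 blocks
blocks: 12 blocks

Answer: 12 blocks, 24 active warps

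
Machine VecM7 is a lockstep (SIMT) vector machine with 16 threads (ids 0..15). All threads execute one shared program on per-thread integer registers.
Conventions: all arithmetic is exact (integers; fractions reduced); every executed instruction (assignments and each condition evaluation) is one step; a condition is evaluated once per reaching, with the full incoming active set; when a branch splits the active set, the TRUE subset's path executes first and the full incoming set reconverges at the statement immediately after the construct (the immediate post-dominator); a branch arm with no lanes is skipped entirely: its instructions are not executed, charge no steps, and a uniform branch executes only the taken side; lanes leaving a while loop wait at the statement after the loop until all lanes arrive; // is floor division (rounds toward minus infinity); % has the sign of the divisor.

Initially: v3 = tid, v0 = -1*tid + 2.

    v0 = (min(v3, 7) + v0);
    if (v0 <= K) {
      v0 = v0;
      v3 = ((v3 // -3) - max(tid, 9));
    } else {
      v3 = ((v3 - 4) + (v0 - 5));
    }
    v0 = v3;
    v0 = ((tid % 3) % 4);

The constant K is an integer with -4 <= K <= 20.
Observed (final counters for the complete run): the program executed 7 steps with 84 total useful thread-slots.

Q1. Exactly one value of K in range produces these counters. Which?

Answer: K = -3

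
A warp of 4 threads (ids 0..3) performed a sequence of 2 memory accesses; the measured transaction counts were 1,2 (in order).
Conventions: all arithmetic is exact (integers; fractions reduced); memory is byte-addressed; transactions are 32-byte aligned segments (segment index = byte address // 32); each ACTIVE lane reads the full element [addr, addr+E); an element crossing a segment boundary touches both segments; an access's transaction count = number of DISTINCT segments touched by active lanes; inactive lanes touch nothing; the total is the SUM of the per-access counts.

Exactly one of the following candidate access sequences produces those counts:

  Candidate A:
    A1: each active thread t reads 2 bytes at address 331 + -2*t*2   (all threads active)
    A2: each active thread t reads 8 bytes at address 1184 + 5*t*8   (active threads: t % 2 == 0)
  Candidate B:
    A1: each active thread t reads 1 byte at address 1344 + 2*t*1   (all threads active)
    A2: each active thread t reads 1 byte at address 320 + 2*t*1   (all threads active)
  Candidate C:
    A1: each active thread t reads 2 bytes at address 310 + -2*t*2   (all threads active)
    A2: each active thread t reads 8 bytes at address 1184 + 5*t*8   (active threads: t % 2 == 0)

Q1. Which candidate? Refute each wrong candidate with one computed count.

A: A1 gives 2 transactions, not 1
B: A2 gives 1 transaction, not 2
C: all counts match (1,2)

Answer: C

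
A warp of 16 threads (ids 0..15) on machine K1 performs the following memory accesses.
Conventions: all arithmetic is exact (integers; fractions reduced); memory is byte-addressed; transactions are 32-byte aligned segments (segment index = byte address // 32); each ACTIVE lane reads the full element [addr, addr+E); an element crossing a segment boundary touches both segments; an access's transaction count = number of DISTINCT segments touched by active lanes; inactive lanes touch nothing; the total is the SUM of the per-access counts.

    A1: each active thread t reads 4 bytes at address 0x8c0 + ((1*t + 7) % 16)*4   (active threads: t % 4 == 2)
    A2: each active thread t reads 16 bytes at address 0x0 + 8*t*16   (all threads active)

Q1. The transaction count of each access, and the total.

A1: 2 transactions
A2: 16 transactions

Answer: 2,16; total 18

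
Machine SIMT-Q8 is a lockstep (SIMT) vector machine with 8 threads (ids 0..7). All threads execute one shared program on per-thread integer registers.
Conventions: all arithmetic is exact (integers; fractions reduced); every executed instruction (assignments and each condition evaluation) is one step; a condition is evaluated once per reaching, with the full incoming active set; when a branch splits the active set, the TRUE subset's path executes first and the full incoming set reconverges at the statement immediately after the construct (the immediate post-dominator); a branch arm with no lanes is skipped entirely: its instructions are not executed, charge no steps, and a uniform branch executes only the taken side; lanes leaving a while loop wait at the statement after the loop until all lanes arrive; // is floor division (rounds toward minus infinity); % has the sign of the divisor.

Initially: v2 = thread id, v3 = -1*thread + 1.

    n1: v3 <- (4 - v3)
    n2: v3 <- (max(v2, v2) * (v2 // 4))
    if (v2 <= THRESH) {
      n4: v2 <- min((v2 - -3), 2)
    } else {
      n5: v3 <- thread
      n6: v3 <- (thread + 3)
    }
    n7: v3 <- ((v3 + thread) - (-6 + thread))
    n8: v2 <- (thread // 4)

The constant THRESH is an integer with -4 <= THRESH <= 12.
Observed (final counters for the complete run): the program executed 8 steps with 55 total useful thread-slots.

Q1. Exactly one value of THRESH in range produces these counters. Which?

Answer: THRESH = 0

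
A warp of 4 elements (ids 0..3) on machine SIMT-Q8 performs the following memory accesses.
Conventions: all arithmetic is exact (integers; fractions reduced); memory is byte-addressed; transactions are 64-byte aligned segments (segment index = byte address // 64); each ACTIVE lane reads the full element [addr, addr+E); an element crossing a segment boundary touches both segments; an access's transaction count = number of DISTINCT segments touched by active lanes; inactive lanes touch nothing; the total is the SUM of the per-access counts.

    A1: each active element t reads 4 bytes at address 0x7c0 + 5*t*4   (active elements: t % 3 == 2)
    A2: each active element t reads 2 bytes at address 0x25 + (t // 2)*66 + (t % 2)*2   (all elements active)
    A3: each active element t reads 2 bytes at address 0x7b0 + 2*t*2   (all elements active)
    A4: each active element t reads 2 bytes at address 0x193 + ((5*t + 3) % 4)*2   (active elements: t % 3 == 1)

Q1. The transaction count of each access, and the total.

A1: 1 transaction
A2: 2 transactions
A3: 1 transaction
A4: 1 transaction

Answer: 1,2,1,1; total 5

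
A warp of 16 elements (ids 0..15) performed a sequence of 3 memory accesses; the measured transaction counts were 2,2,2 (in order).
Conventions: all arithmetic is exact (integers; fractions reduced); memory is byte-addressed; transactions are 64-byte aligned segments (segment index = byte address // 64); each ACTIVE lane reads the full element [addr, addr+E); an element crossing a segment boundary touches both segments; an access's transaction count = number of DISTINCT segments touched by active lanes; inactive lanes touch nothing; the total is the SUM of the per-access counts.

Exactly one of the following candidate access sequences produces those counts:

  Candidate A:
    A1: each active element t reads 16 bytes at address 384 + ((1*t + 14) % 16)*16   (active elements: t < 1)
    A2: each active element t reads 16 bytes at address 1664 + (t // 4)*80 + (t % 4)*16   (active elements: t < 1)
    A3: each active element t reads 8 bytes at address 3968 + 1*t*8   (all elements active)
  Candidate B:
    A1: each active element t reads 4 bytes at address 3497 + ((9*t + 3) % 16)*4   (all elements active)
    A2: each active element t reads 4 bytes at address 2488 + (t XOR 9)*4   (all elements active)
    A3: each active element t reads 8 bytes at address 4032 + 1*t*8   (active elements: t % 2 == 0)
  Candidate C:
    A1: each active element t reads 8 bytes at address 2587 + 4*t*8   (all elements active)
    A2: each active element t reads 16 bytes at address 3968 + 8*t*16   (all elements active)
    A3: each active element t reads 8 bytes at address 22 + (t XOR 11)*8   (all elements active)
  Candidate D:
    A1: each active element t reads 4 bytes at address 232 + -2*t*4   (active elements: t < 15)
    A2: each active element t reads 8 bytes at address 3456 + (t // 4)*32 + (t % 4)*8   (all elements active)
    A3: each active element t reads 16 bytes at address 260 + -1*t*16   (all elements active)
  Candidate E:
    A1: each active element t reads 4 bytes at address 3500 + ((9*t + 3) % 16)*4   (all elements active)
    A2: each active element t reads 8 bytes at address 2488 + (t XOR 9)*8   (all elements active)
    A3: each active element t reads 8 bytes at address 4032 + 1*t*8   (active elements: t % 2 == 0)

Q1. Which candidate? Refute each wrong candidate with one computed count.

A: A1 gives 1 transaction, not 2
C: A1 gives 9 transactions, not 2
D: A1 gives 3 transactions, not 2
E: A2 gives 3 transactions, not 2
B: all counts match (2,2,2)

Answer: B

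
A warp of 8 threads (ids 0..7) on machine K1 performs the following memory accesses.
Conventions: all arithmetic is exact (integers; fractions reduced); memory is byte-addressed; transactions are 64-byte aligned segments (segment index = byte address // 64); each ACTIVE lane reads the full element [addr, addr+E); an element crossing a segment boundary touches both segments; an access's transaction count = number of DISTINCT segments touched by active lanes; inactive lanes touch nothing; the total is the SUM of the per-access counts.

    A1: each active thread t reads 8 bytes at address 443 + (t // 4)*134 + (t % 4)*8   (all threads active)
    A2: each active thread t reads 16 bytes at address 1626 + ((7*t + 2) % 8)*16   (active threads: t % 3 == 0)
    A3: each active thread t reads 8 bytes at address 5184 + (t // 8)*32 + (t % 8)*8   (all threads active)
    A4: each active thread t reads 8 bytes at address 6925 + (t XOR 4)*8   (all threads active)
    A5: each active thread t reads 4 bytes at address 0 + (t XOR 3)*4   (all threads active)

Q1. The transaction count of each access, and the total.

A1: 3 transactions
A2: 3 transactions
A3: 1 transaction
A4: 2 transactions
A5: 1 transaction

Answer: 3,3,1,2,1; total 10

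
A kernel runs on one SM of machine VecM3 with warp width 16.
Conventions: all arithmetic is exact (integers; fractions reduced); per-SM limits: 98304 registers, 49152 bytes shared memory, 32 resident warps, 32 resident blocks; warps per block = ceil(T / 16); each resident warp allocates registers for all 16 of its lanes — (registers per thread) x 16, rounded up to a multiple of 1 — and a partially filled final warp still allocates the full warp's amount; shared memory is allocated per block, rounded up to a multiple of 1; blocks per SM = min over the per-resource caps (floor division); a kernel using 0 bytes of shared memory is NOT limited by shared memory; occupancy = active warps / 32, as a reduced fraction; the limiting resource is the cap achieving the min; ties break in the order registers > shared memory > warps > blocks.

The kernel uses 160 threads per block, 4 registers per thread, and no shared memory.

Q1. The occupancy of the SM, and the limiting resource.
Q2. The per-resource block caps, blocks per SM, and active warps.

Answer: occupancy 15/16, limited by warps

registers: 153 blocks
shared memory: no limit (kernel uses none)
warps: 3 blocks
blocks: 32 blocks

Answer: 3 blocks, 30 active warps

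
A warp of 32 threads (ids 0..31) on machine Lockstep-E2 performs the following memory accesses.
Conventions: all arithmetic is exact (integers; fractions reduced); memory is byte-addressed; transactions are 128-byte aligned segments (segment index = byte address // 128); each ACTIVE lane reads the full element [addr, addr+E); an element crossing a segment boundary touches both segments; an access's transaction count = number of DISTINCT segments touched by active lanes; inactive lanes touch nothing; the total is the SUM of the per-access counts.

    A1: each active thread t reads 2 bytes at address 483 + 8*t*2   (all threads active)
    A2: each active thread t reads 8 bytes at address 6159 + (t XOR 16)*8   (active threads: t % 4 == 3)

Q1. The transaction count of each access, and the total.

A1: 5 transactions
A2: 3 transactions

Answer: 5,3; total 8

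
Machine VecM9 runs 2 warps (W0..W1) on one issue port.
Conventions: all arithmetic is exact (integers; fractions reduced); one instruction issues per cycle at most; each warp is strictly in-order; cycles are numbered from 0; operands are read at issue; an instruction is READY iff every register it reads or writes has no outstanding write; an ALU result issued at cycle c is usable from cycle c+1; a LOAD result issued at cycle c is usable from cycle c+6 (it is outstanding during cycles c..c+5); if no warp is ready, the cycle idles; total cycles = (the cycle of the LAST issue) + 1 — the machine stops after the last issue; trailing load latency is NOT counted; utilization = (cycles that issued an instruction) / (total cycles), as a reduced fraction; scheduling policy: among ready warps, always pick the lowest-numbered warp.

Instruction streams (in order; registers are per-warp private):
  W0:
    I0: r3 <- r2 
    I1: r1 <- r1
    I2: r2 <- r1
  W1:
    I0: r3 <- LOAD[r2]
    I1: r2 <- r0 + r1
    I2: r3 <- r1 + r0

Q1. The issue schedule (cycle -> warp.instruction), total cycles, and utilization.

cycle 0: W0.I0
cycle 1: W0.I1
cycle 2: W0.I2
cycle 3: W1.I0
cycle 4: W1.I1
cycle 5: idle
cycle 6: idle
cycle 7: idle
cycle 8: idle
cycle 9: W1.I2

Answer: 10 cycles, utilization 3/5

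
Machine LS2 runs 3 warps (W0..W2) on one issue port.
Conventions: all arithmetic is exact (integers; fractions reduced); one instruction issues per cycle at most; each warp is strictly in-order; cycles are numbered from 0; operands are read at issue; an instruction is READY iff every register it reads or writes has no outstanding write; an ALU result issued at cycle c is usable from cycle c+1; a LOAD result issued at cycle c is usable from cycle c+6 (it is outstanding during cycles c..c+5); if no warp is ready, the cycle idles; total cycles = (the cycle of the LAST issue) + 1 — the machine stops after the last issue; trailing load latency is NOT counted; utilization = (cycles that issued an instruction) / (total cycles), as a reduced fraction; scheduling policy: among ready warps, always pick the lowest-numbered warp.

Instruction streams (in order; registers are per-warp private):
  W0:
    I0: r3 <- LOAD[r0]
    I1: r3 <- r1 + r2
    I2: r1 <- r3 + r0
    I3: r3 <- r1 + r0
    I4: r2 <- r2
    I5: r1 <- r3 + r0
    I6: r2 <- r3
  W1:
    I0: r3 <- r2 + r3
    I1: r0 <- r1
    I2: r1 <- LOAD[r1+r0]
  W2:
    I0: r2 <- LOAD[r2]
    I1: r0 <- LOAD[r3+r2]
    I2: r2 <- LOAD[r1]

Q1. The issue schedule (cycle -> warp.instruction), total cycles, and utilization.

cycle 0: W0.I0
cycle 1: W1.I0
cycle 2: W1.I1
cycle 3: W1.I2
cycle 4: W2.I0
cycle 5: idle
cycle 6: W0.I1
cycle 7: W0.I2
cycle 8: W0.I3
cycle 9: W0.I4
cycle 10: W0.I5
cycle 11: W0.I6
cycle 12: W2.I1
cycle 13: W2.I2

Answer: 14 cycles, utilization 13/14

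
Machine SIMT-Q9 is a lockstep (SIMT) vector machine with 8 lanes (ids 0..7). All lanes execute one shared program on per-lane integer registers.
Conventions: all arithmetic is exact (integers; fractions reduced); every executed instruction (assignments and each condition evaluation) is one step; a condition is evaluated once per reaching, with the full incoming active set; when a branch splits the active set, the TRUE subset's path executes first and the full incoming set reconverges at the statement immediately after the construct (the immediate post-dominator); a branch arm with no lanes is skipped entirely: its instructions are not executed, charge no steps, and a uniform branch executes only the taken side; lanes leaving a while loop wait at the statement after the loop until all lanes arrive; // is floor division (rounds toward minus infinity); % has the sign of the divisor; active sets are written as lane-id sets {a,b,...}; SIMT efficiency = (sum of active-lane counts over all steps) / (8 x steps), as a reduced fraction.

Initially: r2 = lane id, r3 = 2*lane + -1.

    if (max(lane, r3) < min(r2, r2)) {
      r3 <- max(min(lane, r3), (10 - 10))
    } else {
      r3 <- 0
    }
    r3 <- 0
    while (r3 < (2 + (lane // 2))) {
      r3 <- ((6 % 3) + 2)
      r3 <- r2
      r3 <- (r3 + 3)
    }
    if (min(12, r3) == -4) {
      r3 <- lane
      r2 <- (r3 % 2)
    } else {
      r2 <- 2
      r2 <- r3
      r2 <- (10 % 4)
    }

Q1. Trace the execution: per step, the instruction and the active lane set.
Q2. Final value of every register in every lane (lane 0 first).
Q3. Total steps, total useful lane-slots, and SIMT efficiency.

step 0: eval (max(lane, r3) < min(r2, r2)) {0,1,2,3,4,5,6,7}
step 1: r3 <- 0                      {0,1,2,3,4,5,6,7}
step 2: r3 <- 0                      {0,1,2,3,4,5,6,7}
step 3: eval (r3 < (2 + (lane // 2))) {0,1,2,3,4,5,6,7}
step 4: r3 <- ((6 % 3) + 2)          {0,1,2,3,4,5,6,7}
step 5: r3 <- r2                     {0,1,2,3,4,5,6,7}
step 6: r3 <- (r3 + 3)               {0,1,2,3,4,5,6,7}
step 7: eval (r3 < (2 + (lane // 2))) {0,1,2,3,4,5,6,7}
step 8: eval (min(12, r3) == -4)     {0,1,2,3,4,5,6,7}
step 9: r2 <- 2                      {0,1,2,3,4,5,6,7}
step 10: r2 <- r3                     {0,1,2,3,4,5,6,7}
step 11: r2 <- (10 % 4)               {0,1,2,3,4,5,6,7}

Answer: 12 steps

r2: 2,2,2,2,2,2,2,2
r3: 3,4,5,6,7,8,9,10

steps = 12; useful = 96; efficiency = 96/96 = 1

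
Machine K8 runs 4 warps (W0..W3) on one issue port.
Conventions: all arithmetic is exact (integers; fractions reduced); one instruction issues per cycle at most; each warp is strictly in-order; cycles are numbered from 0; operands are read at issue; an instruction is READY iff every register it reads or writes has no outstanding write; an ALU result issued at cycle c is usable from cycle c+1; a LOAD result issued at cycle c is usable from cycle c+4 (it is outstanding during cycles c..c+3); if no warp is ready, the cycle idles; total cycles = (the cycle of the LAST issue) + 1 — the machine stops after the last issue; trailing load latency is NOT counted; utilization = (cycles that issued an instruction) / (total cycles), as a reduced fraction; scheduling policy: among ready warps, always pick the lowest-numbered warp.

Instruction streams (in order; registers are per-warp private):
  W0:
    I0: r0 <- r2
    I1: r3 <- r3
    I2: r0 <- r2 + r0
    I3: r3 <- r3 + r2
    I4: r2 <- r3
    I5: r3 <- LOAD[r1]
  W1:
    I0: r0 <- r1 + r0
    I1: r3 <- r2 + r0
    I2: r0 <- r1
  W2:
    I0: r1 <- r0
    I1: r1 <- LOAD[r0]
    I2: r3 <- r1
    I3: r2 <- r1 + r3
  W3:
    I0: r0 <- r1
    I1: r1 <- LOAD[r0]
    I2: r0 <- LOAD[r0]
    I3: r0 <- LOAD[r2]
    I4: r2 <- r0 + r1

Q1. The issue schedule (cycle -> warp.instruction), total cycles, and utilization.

cycle 0: W0.I0
cycle 1: W0.I1
cycle 2: W0.I2
cycle 3: W0.I3
cycle 4: W0.I4
cycle 5: W0.I5
cycle 6: W1.I0
cycle 7: W1.I1
cycle 8: W1.I2
cycle 9: W2.I0
cycle 10: W2.I1
cycle 11: W3.I0
cycle 12: W3.I1
cycle 13: W3.I2
cycle 14: W2.I2
cycle 15: W2.I3
cycle 16: idle
cycle 17: W3.I3
cycle 18: idle
cycle 19: idle
cycle 20: idle
cycle 21: W3.I4

Answer: 22 cycles, utilization 9/11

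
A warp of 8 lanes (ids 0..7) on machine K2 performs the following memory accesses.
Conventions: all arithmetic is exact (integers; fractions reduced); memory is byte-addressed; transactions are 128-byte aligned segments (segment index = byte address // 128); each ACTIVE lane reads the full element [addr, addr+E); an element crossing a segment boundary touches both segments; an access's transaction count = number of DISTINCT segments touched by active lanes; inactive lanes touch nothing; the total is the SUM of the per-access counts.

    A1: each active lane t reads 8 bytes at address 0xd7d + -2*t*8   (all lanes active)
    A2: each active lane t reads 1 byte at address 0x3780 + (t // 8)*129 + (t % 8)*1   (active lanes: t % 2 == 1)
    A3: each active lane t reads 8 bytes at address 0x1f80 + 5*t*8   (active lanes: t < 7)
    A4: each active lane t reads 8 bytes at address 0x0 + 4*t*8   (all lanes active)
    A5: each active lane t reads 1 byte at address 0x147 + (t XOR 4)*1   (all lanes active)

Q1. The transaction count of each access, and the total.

A1: 2 transactions
A2: 1 transaction
A3: 2 transactions
A4: 2 transactions
A5: 1 transaction

Answer: 2,1,2,2,1; total 8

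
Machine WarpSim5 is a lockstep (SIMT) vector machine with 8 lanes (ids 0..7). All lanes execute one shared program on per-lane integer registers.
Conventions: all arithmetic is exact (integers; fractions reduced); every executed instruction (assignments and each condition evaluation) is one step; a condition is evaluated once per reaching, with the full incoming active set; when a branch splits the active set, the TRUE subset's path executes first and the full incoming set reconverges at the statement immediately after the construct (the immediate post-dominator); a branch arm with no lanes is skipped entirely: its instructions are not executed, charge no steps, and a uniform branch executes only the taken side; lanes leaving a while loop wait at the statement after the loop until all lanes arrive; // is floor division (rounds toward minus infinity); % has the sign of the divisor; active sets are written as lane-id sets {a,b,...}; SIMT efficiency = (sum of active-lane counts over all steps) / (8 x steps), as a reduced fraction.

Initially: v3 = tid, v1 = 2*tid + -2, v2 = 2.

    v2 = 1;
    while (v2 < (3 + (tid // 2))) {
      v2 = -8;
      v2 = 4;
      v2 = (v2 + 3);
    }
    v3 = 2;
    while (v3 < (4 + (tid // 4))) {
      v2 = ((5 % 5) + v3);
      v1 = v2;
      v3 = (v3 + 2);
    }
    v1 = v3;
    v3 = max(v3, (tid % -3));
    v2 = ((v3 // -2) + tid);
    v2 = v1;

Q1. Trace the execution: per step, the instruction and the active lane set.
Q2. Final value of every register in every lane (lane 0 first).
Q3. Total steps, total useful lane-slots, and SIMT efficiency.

step 0: v2 <- 1                      {0,1,2,3,4,5,6,7}
step 1: eval (v2 < (3 + (tid // 2))) {0,1,2,3,4,5,6,7}
step 2: v2 <- -8                     {0,1,2,3,4,5,6,7}
step 3: v2 <- 4                      {0,1,2,3,4,5,6,7}
step 4: v2 <- (v2 + 3)               {0,1,2,3,4,5,6,7}
step 5: eval (v2 < (3 + (tid // 2))) {0,1,2,3,4,5,6,7}
step 6: v3 <- 2                      {0,1,2,3,4,5,6,7}
step 7: eval (v3 < (4 + (tid // 4))) {0,1,2,3,4,5,6,7}
step 8: v2 <- ((5 % 5) + v3)         {0,1,2,3,4,5,6,7}
step 9: v1 <- v2                     {0,1,2,3,4,5,6,7}
step 10: v3 <- (v3 + 2)               {0,1,2,3,4,5,6,7}
step 11: eval (v3 < (4 + (tid // 4))) {0,1,2,3,4,5,6,7}
step 12: v2 <- ((5 % 5) + v3)         {4,5,6,7}
step 13: v1 <- v2                     {4,5,6,7}
step 14: v3 <- (v3 + 2)               {4,5,6,7}
step 15: eval (v3 < (4 + (tid // 4))) {4,5,6,7}
step 16: v1 <- v3                     {0,1,2,3,4,5,6,7}
step 17: v3 <- max(v3, (tid % -3))    {0,1,2,3,4,5,6,7}
step 18: v2 <- ((v3 // -2) + tid)     {0,1,2,3,4,5,6,7}
step 19: v2 <- v1                     {0,1,2,3,4,5,6,7}

Answer: 20 steps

v3: 4,4,4,4,6,6,6,6
v1: 4,4,4,4,6,6,6,6
v2: 4,4,4,4,6,6,6,6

steps = 20; useful = 144; efficiency = 144/160 = 9/10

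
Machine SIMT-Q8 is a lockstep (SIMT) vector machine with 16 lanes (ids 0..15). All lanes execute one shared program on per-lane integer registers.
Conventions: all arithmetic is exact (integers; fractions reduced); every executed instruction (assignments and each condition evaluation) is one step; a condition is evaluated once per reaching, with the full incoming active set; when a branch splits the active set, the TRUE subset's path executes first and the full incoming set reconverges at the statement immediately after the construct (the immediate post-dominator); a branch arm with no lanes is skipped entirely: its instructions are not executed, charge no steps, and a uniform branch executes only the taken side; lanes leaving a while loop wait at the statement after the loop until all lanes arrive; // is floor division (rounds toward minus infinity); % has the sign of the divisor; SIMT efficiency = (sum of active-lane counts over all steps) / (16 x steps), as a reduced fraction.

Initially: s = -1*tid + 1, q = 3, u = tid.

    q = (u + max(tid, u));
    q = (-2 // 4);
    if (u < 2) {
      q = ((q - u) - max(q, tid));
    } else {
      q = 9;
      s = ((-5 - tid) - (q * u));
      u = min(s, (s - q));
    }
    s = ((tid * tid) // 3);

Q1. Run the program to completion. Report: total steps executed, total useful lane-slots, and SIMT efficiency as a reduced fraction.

Answer: 8 steps, 108 useful, 27/32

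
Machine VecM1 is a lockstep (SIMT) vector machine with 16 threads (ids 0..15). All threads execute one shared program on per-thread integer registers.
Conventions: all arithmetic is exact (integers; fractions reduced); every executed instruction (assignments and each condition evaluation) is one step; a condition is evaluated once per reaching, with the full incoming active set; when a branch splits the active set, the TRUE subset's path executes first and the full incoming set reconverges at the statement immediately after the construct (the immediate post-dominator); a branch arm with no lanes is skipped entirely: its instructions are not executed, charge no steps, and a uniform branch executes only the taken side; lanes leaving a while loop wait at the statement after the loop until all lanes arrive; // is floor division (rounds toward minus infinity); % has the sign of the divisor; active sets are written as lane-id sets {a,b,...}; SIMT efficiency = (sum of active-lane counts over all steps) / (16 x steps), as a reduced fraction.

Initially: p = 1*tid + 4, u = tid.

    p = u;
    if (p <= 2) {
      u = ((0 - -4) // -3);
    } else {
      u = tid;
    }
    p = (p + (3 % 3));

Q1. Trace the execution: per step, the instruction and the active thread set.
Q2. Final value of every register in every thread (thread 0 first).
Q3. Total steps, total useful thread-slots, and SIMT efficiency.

step 0: p <- u                       {0,1,2,3,4,5,6,7,8,9,10,11,12,13,14,15}
step 1: eval (p <= 2)                {0,1,2,3,4,5,6,7,8,9,10,11,12,13,14,15}
step 2: u <- ((0 - -4) // -3)        {0,1,2}
step 3: u <- tid                     {3,4,5,6,7,8,9,10,11,12,13,14,15}
step 4: p <- (p + (3 % 3))           {0,1,2,3,4,5,6,7,8,9,10,11,12,13,14,15}

Answer: 5 steps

p: 0,1,2,3,4,5,6,7,8,9,10,11,12,13,14,15
u: -2,-2,-2,3,4,5,6,7,8,9,10,11,12,13,14,15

steps = 5; useful = 64; efficiency = 64/80 = 4/5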